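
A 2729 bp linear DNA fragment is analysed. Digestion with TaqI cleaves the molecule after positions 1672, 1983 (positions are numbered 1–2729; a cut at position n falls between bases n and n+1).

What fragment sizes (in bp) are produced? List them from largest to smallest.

1672, 746, 311 bp

Linear molecule, 2 cuts → 3 fragments:
  1672 − 0 = 1672 bp
  1983 − 1672 = 311 bp
  2729 − 1983 = 746 bp
Sorted largest to smallest: 1672, 746, 311 bp.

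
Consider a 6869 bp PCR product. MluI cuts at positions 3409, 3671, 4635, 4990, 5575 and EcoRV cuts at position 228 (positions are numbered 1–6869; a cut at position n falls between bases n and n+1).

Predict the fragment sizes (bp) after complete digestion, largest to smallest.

3181, 1294, 964, 585, 355, 262, 228 bp

Combined cut positions (sorted): 228, 3409, 3671, 4635, 4990, 5575.
Linear molecule, 6 cuts → 7 fragments:
  228 − 0 = 228 bp
  3409 − 228 = 3181 bp
  3671 − 3409 = 262 bp
  4635 − 3671 = 964 bp
  4990 − 4635 = 355 bp
  5575 − 4990 = 585 bp
  6869 − 5575 = 1294 bp
Sorted largest to smallest: 3181, 1294, 964, 585, 355, 262, 228 bp.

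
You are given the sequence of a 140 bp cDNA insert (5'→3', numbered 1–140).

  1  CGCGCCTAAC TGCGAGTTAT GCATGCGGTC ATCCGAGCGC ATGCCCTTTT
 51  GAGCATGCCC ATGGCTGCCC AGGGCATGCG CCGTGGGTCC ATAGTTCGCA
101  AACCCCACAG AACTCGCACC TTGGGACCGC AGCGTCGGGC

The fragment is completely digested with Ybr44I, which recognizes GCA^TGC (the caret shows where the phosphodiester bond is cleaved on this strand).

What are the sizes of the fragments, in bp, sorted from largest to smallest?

Ybr44I sites (GCATGC) start at positions 21, 39, 53, 74.
Ybr44I cuts after base 3 of each site, so after positions 23, 41, 55, 76.
Linear molecule, 4 cuts → 5 fragments:
  1–23 → 23 bp
  24–41 → 18 bp
  42–55 → 14 bp
  56–76 → 21 bp
  77–140 → 64 bp
Sorted largest to smallest: 64, 23, 21, 18, 14 bp.

64, 23, 21, 18, 14 bp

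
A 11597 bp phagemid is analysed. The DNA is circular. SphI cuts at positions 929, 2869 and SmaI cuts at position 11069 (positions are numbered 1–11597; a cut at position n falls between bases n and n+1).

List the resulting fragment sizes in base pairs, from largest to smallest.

8200, 1940, 1457 bp

Combined cut positions (sorted): 929, 2869, 11069.
Circular molecule, 3 cuts → 3 fragments:
  2869 − 929 = 1940 bp
  11069 − 2869 = 8200 bp
  wrap: 11597 − 11069 + 929 = 1457 bp
Sorted largest to smallest: 8200, 1940, 1457 bp.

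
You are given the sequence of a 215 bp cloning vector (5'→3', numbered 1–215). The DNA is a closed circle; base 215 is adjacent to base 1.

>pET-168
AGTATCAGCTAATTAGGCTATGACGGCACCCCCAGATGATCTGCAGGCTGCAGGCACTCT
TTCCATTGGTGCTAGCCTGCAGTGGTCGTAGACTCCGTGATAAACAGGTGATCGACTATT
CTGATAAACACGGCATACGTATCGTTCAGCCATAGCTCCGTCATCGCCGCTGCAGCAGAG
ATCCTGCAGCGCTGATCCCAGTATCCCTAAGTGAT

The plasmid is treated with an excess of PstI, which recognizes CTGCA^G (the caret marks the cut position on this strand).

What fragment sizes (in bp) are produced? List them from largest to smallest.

93, 72, 29, 14, 7 bp

PstI sites (CTGCAG) start at positions 41, 48, 77, 170, 184.
PstI cuts after base 5 of each site (before the last base), so after positions 45, 52, 81, 174, 188.
Circular molecule, 5 cuts → 5 fragments:
  46–52 → 7 bp
  53–81 → 29 bp
  82–174 → 93 bp
  175–188 → 14 bp
  189–215 then 1–45 → 27 + 45 = 72 bp
Sorted largest to smallest: 93, 72, 29, 14, 7 bp.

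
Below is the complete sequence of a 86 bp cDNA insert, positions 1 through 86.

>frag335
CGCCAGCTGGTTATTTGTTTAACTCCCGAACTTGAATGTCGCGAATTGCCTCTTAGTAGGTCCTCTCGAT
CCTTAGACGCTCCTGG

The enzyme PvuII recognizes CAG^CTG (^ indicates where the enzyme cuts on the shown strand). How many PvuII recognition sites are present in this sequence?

1

CAGCTG occurs starting at position 4.
PvuII cuts at 1 site.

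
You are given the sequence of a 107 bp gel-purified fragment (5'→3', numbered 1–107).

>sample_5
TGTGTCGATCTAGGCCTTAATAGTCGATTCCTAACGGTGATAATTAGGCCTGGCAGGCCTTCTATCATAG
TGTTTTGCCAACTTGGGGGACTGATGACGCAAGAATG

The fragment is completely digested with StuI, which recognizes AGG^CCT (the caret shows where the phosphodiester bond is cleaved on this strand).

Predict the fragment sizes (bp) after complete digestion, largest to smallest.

50, 34, 14, 9 bp

StuI sites (AGGCCT) start at positions 12, 46, 55.
StuI cuts after base 3 of each site, so after positions 14, 48, 57.
Linear molecule, 3 cuts → 4 fragments:
  1–14 → 14 bp
  15–48 → 34 bp
  49–57 → 9 bp
  58–107 → 50 bp
Sorted largest to smallest: 50, 34, 14, 9 bp.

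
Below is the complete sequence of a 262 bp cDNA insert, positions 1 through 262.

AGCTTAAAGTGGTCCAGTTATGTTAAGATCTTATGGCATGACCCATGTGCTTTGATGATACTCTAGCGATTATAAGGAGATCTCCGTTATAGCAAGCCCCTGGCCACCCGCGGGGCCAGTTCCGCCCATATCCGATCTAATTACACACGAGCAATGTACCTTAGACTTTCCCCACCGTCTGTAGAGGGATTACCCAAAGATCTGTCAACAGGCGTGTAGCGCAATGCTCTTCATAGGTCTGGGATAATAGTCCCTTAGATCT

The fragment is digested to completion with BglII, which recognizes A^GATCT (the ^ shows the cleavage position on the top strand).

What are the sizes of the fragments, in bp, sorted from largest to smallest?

BglII sites (AGATCT) start at positions 26, 78, 198, 257.
BglII cuts after the first base of each site, so after positions 26, 78, 198, 257.
Linear molecule, 4 cuts → 5 fragments:
  1–26 → 26 bp
  27–78 → 52 bp
  79–198 → 120 bp
  199–257 → 59 bp
  258–262 → 5 bp
Sorted largest to smallest: 120, 59, 52, 26, 5 bp.

120, 59, 52, 26, 5 bp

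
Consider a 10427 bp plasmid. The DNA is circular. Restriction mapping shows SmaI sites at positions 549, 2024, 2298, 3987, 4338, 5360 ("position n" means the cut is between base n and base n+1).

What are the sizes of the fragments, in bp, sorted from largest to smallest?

5616, 1689, 1475, 1022, 351, 274 bp

Circular molecule, 6 cuts → 6 fragments:
  2024 − 549 = 1475 bp
  2298 − 2024 = 274 bp
  3987 − 2298 = 1689 bp
  4338 − 3987 = 351 bp
  5360 − 4338 = 1022 bp
  wrap: 10427 − 5360 + 549 = 5616 bp
Sorted largest to smallest: 5616, 1689, 1475, 1022, 351, 274 bp.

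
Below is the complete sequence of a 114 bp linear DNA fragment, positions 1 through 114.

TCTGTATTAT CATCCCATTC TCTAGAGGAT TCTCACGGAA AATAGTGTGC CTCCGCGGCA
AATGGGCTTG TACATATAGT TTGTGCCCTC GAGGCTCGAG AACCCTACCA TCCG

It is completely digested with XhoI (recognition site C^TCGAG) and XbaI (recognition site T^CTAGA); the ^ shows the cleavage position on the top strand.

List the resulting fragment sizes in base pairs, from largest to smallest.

67, 21, 19, 7 bp

XhoI sites (CTCGAG) start at positions 88, 95.
XhoI cuts after the first base of each site, so after positions 88, 95.
The XbaI site (TCTAGA) starts at position 21.
XbaI cuts after the first base of each site, so after position 21.
Combined cut positions: 21, 88, 95.
Linear molecule, 3 cuts → 4 fragments:
  1–21 → 21 bp
  22–88 → 67 bp
  89–95 → 7 bp
  96–114 → 19 bp
Sorted largest to smallest: 67, 21, 19, 7 bp.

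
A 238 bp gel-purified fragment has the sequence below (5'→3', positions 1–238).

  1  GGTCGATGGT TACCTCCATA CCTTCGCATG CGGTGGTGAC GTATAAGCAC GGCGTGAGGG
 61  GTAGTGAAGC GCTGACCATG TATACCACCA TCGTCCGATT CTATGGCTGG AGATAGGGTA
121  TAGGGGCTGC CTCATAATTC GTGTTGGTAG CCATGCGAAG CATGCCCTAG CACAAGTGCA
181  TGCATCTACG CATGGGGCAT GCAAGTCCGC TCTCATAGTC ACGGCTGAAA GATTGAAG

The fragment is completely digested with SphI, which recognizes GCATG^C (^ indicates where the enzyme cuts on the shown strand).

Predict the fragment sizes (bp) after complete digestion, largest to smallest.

134, 37, 30, 19, 18 bp

SphI sites (GCATGC) start at positions 26, 160, 178, 197.
SphI cuts after base 5 of each site (before the last base), so after positions 30, 164, 182, 201.
Linear molecule, 4 cuts → 5 fragments:
  1–30 → 30 bp
  31–164 → 134 bp
  165–182 → 18 bp
  183–201 → 19 bp
  202–238 → 37 bp
Sorted largest to smallest: 134, 37, 30, 19, 18 bp.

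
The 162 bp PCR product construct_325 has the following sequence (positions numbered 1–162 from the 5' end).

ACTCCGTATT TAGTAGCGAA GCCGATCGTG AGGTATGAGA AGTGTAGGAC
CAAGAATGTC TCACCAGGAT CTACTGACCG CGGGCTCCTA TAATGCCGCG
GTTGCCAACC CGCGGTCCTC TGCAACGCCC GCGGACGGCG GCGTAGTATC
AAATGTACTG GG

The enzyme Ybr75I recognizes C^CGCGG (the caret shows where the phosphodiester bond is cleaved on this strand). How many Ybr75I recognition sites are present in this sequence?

4

CCGCGG occurs starting at positions 78, 96, 110, 129.
Ybr75I cuts at 4 sites.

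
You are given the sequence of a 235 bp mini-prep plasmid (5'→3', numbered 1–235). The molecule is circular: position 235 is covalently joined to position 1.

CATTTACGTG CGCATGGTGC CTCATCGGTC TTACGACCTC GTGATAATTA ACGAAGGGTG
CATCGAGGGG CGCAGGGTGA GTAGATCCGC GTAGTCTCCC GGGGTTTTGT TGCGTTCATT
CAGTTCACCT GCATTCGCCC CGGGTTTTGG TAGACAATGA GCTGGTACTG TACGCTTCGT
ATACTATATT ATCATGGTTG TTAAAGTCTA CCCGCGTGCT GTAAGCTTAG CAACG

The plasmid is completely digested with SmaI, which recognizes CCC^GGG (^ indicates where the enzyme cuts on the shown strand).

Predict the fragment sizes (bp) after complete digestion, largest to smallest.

194, 41 bp

SmaI sites (CCCGGG) start at positions 98, 139.
SmaI cuts after base 3 of each site, so after positions 100, 141.
Circular molecule, 2 cuts → 2 fragments:
  101–141 → 41 bp
  142–235 then 1–100 → 94 + 100 = 194 bp
Sorted largest to smallest: 194, 41 bp.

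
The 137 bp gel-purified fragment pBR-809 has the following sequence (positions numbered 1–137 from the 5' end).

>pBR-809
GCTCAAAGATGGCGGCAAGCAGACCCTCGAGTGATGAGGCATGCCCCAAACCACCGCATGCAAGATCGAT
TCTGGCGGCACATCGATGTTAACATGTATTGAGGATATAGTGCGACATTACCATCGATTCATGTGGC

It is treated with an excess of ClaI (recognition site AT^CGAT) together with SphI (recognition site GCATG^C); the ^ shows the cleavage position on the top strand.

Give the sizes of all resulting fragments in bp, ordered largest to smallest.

ClaI sites (ATCGAT) start at positions 65, 82, 123.
ClaI cuts after base 2 of each site, so after positions 66, 83, 124.
SphI sites (GCATGC) start at positions 39, 56.
SphI cuts after base 5 of each site (before the last base), so after positions 43, 60.
Combined cut positions: 43, 60, 66, 83, 124.
Linear molecule, 5 cuts → 6 fragments:
  1–43 → 43 bp
  44–60 → 17 bp
  61–66 → 6 bp
  67–83 → 17 bp
  84–124 → 41 bp
  125–137 → 13 bp
Sorted largest to smallest: 43, 41, 17, 17, 13, 6 bp.

43, 41, 17, 17, 13, 6 bp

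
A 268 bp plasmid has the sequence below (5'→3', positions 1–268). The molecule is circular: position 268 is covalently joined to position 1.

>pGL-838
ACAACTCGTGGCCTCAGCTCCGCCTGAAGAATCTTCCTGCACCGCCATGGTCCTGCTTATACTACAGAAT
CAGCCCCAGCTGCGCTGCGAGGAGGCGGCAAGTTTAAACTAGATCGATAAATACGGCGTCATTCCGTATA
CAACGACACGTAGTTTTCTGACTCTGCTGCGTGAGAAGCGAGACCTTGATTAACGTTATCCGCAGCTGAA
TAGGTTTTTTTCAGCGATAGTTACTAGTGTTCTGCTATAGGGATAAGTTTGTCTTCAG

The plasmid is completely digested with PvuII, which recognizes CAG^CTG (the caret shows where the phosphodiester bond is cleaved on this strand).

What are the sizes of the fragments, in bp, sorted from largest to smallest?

142, 126 bp

PvuII sites (CAGCTG) start at positions 77, 203.
PvuII cuts after base 3 of each site, so after positions 79, 205.
Circular molecule, 2 cuts → 2 fragments:
  80–205 → 126 bp
  206–268 then 1–79 → 63 + 79 = 142 bp
Sorted largest to smallest: 142, 126 bp.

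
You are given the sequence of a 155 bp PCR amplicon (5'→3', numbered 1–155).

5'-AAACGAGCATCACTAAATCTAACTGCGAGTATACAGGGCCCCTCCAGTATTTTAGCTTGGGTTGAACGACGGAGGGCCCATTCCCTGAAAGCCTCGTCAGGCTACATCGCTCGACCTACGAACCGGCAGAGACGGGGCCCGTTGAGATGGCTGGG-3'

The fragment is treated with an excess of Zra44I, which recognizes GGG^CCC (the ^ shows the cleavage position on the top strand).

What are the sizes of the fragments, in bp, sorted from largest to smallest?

61, 38, 38, 18 bp

Zra44I sites (GGGCCC) start at positions 36, 74, 135.
Zra44I cuts after base 3 of each site, so after positions 38, 76, 137.
Linear molecule, 3 cuts → 4 fragments:
  1–38 → 38 bp
  39–76 → 38 bp
  77–137 → 61 bp
  138–155 → 18 bp
Sorted largest to smallest: 61, 38, 38, 18 bp.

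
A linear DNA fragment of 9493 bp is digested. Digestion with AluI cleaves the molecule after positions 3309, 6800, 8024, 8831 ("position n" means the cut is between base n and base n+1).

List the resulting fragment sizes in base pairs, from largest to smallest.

3491, 3309, 1224, 807, 662 bp

Linear molecule, 4 cuts → 5 fragments:
  3309 − 0 = 3309 bp
  6800 − 3309 = 3491 bp
  8024 − 6800 = 1224 bp
  8831 − 8024 = 807 bp
  9493 − 8831 = 662 bp
Sorted largest to smallest: 3491, 3309, 1224, 807, 662 bp.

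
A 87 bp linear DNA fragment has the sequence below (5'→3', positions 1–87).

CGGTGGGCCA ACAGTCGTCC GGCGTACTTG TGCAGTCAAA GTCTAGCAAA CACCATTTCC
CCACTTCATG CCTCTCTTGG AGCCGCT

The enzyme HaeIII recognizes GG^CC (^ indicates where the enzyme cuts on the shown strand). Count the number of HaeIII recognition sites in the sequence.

GGCC occurs starting at position 6.
HaeIII cuts at 1 site.

1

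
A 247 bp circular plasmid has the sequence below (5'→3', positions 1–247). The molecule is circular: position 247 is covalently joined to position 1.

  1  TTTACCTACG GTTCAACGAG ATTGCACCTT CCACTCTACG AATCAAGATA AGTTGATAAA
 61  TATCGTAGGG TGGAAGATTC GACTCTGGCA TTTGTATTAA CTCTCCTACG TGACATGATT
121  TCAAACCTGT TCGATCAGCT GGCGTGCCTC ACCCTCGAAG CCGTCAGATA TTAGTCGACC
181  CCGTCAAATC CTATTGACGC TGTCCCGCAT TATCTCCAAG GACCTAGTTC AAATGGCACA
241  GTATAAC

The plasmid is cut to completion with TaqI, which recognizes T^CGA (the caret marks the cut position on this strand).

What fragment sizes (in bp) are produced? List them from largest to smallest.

TaqI sites (TCGA) start at positions 79, 131, 155, 175.
TaqI cuts after the first base of each site, so after positions 79, 131, 155, 175.
Circular molecule, 4 cuts → 4 fragments:
  80–131 → 52 bp
  132–155 → 24 bp
  156–175 → 20 bp
  176–247 then 1–79 → 72 + 79 = 151 bp
Sorted largest to smallest: 151, 52, 24, 20 bp.

151, 52, 24, 20 bp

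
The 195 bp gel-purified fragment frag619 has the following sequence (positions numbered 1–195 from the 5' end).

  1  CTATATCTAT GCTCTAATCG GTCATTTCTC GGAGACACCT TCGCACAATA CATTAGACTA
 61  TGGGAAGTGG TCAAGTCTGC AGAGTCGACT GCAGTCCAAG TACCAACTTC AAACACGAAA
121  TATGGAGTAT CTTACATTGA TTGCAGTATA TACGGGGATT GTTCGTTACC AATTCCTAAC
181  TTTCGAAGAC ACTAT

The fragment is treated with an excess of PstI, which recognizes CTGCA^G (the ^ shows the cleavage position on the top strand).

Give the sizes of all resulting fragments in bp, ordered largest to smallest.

102, 81, 12 bp

PstI sites (CTGCAG) start at positions 77, 89.
PstI cuts after base 5 of each site (before the last base), so after positions 81, 93.
Linear molecule, 2 cuts → 3 fragments:
  1–81 → 81 bp
  82–93 → 12 bp
  94–195 → 102 bp
Sorted largest to smallest: 102, 81, 12 bp.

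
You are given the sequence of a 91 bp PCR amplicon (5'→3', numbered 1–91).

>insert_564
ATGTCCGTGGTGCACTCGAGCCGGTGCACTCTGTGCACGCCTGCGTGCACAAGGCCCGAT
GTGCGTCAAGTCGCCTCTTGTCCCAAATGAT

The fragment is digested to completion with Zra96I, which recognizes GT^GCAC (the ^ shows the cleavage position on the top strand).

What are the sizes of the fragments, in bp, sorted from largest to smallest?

45, 14, 12, 11, 9 bp

Zra96I sites (GTGCAC) start at positions 10, 24, 33, 45.
Zra96I cuts after base 2 of each site, so after positions 11, 25, 34, 46.
Linear molecule, 4 cuts → 5 fragments:
  1–11 → 11 bp
  12–25 → 14 bp
  26–34 → 9 bp
  35–46 → 12 bp
  47–91 → 45 bp
Sorted largest to smallest: 45, 14, 12, 11, 9 bp.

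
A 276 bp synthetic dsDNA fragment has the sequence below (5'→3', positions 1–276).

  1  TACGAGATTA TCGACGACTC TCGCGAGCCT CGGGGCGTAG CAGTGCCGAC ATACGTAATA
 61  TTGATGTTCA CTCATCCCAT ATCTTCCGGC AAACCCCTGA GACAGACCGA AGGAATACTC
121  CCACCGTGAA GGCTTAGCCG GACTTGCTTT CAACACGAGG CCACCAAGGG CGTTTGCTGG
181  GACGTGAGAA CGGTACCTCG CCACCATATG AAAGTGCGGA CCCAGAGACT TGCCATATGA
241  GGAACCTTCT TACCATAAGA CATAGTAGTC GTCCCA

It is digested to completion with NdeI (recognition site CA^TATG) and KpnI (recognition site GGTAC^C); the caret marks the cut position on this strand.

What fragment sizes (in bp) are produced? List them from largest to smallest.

196, 41, 29, 10 bp

NdeI sites (CATATG) start at positions 205, 234.
NdeI cuts after base 2 of each site, so after positions 206, 235.
The KpnI site (GGTACC) starts at position 192.
KpnI cuts after base 5 of each site (before the last base), so after position 196.
Combined cut positions: 196, 206, 235.
Linear molecule, 3 cuts → 4 fragments:
  1–196 → 196 bp
  197–206 → 10 bp
  207–235 → 29 bp
  236–276 → 41 bp
Sorted largest to smallest: 196, 41, 29, 10 bp.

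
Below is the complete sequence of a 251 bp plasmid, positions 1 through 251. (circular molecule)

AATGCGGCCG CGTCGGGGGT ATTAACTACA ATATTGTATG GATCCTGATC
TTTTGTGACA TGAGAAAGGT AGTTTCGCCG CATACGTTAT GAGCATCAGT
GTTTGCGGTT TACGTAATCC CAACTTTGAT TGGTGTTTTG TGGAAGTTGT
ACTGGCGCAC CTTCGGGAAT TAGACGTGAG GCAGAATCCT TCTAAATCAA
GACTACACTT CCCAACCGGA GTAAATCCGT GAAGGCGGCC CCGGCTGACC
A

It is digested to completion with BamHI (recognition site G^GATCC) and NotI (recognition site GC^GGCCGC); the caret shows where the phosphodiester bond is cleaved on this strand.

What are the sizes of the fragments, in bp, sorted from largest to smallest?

216, 35 bp

The BamHI site (GGATCC) starts at position 40.
BamHI cuts after the first base of each site, so after position 40.
The NotI site (GCGGCCGC) starts at position 4.
NotI cuts after base 2 of each site, so after position 5.
Combined cut positions: 5, 40.
Circular molecule, 2 cuts → 2 fragments:
  6–40 → 35 bp
  41–251 then 1–5 → 211 + 5 = 216 bp
Sorted largest to smallest: 216, 35 bp.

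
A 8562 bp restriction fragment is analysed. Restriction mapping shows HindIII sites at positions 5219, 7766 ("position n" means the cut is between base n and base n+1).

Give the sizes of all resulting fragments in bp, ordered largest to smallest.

5219, 2547, 796 bp

Linear molecule, 2 cuts → 3 fragments:
  5219 − 0 = 5219 bp
  7766 − 5219 = 2547 bp
  8562 − 7766 = 796 bp
Sorted largest to smallest: 5219, 2547, 796 bp.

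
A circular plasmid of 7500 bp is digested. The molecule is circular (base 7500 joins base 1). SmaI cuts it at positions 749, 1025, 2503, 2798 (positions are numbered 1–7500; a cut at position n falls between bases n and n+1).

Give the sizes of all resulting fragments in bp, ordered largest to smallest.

Circular molecule, 4 cuts → 4 fragments:
  1025 − 749 = 276 bp
  2503 − 1025 = 1478 bp
  2798 − 2503 = 295 bp
  wrap: 7500 − 2798 + 749 = 5451 bp
Sorted largest to smallest: 5451, 1478, 295, 276 bp.

5451, 1478, 295, 276 bp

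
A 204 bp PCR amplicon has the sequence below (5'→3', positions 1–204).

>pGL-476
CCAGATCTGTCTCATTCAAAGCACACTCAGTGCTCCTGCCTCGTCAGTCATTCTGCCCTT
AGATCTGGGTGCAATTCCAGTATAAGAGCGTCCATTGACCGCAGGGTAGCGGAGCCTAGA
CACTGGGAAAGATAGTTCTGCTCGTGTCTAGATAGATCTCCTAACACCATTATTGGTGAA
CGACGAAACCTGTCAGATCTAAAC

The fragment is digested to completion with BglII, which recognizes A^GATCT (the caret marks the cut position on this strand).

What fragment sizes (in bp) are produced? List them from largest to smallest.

BglII sites (AGATCT) start at positions 3, 61, 154, 195.
BglII cuts after the first base of each site, so after positions 3, 61, 154, 195.
Linear molecule, 4 cuts → 5 fragments:
  1–3 → 3 bp
  4–61 → 58 bp
  62–154 → 93 bp
  155–195 → 41 bp
  196–204 → 9 bp
Sorted largest to smallest: 93, 58, 41, 9, 3 bp.

93, 58, 41, 9, 3 bp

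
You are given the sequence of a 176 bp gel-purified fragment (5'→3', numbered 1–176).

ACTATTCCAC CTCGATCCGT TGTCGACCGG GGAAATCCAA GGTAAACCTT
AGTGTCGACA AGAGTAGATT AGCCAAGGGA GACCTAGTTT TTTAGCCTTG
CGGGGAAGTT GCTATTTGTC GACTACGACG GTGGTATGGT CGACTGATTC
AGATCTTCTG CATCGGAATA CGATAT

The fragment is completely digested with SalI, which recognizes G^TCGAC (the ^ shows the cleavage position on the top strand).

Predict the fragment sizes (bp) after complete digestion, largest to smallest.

SalI sites (GTCGAC) start at positions 22, 54, 118, 139.
SalI cuts after the first base of each site, so after positions 22, 54, 118, 139.
Linear molecule, 4 cuts → 5 fragments:
  1–22 → 22 bp
  23–54 → 32 bp
  55–118 → 64 bp
  119–139 → 21 bp
  140–176 → 37 bp
Sorted largest to smallest: 64, 37, 32, 22, 21 bp.

64, 37, 32, 22, 21 bp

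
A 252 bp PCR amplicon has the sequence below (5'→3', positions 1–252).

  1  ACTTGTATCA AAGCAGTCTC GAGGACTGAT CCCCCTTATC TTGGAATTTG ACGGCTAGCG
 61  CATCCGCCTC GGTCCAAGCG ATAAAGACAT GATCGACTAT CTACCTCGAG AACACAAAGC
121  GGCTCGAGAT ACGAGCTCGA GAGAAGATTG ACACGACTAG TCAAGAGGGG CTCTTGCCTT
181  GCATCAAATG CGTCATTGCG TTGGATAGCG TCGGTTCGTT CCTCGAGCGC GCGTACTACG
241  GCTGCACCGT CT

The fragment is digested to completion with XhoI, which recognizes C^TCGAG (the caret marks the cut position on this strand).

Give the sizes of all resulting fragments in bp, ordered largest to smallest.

XhoI sites (CTCGAG) start at positions 18, 105, 123, 136, 222.
XhoI cuts after the first base of each site, so after positions 18, 105, 123, 136, 222.
Linear molecule, 5 cuts → 6 fragments:
  1–18 → 18 bp
  19–105 → 87 bp
  106–123 → 18 bp
  124–136 → 13 bp
  137–222 → 86 bp
  223–252 → 30 bp
Sorted largest to smallest: 87, 86, 30, 18, 18, 13 bp.

87, 86, 30, 18, 18, 13 bp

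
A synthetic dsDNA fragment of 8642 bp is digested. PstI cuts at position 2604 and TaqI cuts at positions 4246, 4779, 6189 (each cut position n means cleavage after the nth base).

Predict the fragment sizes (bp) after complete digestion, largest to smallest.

Combined cut positions (sorted): 2604, 4246, 4779, 6189.
Linear molecule, 4 cuts → 5 fragments:
  2604 − 0 = 2604 bp
  4246 − 2604 = 1642 bp
  4779 − 4246 = 533 bp
  6189 − 4779 = 1410 bp
  8642 − 6189 = 2453 bp
Sorted largest to smallest: 2604, 2453, 1642, 1410, 533 bp.

2604, 2453, 1642, 1410, 533 bp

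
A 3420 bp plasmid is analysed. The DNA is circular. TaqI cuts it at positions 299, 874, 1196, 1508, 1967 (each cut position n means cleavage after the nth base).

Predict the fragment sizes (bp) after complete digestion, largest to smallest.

Circular molecule, 5 cuts → 5 fragments:
  874 − 299 = 575 bp
  1196 − 874 = 322 bp
  1508 − 1196 = 312 bp
  1967 − 1508 = 459 bp
  wrap: 3420 − 1967 + 299 = 1752 bp
Sorted largest to smallest: 1752, 575, 459, 322, 312 bp.

1752, 575, 459, 322, 312 bp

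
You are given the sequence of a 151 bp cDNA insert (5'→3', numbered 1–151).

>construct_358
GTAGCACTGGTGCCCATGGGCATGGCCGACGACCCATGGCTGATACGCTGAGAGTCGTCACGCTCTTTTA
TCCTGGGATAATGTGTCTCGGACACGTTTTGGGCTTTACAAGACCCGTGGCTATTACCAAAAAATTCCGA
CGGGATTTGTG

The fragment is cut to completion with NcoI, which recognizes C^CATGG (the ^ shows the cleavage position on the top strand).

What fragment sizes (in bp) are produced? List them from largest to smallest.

NcoI sites (CCATGG) start at positions 14, 34.
NcoI cuts after the first base of each site, so after positions 14, 34.
Linear molecule, 2 cuts → 3 fragments:
  1–14 → 14 bp
  15–34 → 20 bp
  35–151 → 117 bp
Sorted largest to smallest: 117, 20, 14 bp.

117, 20, 14 bp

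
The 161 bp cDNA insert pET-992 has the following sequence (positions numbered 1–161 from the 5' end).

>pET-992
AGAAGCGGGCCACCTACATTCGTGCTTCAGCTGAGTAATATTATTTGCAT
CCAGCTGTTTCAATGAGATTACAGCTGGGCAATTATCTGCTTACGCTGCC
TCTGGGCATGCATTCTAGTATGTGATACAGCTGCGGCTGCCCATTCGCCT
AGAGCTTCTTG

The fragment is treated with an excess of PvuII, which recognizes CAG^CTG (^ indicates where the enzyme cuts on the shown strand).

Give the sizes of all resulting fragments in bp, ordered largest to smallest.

PvuII sites (CAGCTG) start at positions 28, 52, 72, 128.
PvuII cuts after base 3 of each site, so after positions 30, 54, 74, 130.
Linear molecule, 4 cuts → 5 fragments:
  1–30 → 30 bp
  31–54 → 24 bp
  55–74 → 20 bp
  75–130 → 56 bp
  131–161 → 31 bp
Sorted largest to smallest: 56, 31, 30, 24, 20 bp.

56, 31, 30, 24, 20 bp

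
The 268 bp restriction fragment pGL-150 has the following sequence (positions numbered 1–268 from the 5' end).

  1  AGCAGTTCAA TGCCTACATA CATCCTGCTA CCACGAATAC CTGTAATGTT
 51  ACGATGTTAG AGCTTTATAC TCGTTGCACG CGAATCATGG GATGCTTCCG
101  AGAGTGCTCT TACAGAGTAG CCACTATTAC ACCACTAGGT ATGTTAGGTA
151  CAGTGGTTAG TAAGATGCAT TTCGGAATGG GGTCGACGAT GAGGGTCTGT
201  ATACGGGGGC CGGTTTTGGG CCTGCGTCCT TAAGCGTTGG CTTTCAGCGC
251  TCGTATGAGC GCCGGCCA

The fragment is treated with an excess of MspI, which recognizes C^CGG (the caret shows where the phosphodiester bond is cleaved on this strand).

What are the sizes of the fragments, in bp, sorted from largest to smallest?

MspI sites (CCGG) start at positions 210, 262.
MspI cuts after the first base of each site, so after positions 210, 262.
Linear molecule, 2 cuts → 3 fragments:
  1–210 → 210 bp
  211–262 → 52 bp
  263–268 → 6 bp
Sorted largest to smallest: 210, 52, 6 bp.

210, 52, 6 bp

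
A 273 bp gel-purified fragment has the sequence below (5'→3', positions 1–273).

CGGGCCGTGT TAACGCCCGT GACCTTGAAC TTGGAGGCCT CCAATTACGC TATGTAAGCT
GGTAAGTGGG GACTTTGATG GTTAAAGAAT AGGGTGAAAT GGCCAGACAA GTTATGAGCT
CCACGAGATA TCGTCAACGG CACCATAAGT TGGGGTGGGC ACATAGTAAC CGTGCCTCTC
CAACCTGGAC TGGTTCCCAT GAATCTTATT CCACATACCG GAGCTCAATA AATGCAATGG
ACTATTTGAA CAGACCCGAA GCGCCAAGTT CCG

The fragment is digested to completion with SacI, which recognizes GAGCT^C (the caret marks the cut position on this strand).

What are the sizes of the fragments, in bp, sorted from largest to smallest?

120, 105, 48 bp

SacI sites (GAGCTC) start at positions 116, 221.
SacI cuts after base 5 of each site (before the last base), so after positions 120, 225.
Linear molecule, 2 cuts → 3 fragments:
  1–120 → 120 bp
  121–225 → 105 bp
  226–273 → 48 bp
Sorted largest to smallest: 120, 105, 48 bp.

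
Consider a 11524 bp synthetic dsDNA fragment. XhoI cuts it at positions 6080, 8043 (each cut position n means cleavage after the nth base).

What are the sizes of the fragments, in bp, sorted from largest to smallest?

Linear molecule, 2 cuts → 3 fragments:
  6080 − 0 = 6080 bp
  8043 − 6080 = 1963 bp
  11524 − 8043 = 3481 bp
Sorted largest to smallest: 6080, 3481, 1963 bp.

6080, 3481, 1963 bp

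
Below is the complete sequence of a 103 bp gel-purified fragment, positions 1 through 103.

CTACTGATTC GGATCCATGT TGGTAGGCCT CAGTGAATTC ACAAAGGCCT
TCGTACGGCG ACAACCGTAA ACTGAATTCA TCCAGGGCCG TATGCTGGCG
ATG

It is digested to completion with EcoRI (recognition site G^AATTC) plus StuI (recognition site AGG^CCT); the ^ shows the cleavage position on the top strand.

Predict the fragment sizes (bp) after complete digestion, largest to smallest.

29, 27, 27, 12, 8 bp

EcoRI sites (GAATTC) start at positions 35, 74.
EcoRI cuts after the first base of each site, so after positions 35, 74.
StuI sites (AGGCCT) start at positions 25, 45.
StuI cuts after base 3 of each site, so after positions 27, 47.
Combined cut positions: 27, 35, 47, 74.
Linear molecule, 4 cuts → 5 fragments:
  1–27 → 27 bp
  28–35 → 8 bp
  36–47 → 12 bp
  48–74 → 27 bp
  75–103 → 29 bp
Sorted largest to smallest: 29, 27, 27, 12, 8 bp.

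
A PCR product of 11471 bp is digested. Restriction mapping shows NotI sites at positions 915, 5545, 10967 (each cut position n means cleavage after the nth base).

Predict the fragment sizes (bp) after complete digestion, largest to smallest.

5422, 4630, 915, 504 bp

Linear molecule, 3 cuts → 4 fragments:
  915 − 0 = 915 bp
  5545 − 915 = 4630 bp
  10967 − 5545 = 5422 bp
  11471 − 10967 = 504 bp
Sorted largest to smallest: 5422, 4630, 915, 504 bp.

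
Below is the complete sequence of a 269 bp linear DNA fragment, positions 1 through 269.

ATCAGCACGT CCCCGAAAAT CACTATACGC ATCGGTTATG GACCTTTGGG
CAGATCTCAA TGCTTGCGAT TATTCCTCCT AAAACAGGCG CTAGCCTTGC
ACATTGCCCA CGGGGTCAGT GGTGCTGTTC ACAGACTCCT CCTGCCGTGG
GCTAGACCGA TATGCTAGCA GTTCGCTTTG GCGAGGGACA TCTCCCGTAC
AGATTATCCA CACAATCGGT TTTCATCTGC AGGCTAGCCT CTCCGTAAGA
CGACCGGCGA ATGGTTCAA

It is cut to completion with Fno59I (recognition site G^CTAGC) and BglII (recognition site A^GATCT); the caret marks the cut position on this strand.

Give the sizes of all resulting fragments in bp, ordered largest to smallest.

74, 69, 52, 38, 36 bp

Fno59I sites (GCTAGC) start at positions 90, 164, 233.
Fno59I cuts after the first base of each site, so after positions 90, 164, 233.
The BglII site (AGATCT) starts at position 52.
BglII cuts after the first base of each site, so after position 52.
Combined cut positions: 52, 90, 164, 233.
Linear molecule, 4 cuts → 5 fragments:
  1–52 → 52 bp
  53–90 → 38 bp
  91–164 → 74 bp
  165–233 → 69 bp
  234–269 → 36 bp
Sorted largest to smallest: 74, 69, 52, 38, 36 bp.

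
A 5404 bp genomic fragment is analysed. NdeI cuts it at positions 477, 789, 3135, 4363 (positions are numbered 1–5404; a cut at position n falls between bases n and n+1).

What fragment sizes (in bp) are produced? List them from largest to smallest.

Linear molecule, 4 cuts → 5 fragments:
  477 − 0 = 477 bp
  789 − 477 = 312 bp
  3135 − 789 = 2346 bp
  4363 − 3135 = 1228 bp
  5404 − 4363 = 1041 bp
Sorted largest to smallest: 2346, 1228, 1041, 477, 312 bp.

2346, 1228, 1041, 477, 312 bp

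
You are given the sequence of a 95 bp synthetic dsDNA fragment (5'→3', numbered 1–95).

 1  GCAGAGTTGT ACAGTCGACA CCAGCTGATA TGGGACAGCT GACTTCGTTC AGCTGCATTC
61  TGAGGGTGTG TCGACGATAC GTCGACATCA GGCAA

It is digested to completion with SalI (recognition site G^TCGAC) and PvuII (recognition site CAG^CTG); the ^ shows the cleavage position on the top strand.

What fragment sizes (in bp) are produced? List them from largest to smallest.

18, 14, 14, 14, 14, 11, 10 bp

SalI sites (GTCGAC) start at positions 14, 70, 81.
SalI cuts after the first base of each site, so after positions 14, 70, 81.
PvuII sites (CAGCTG) start at positions 22, 36, 50.
PvuII cuts after base 3 of each site, so after positions 24, 38, 52.
Combined cut positions: 14, 24, 38, 52, 70, 81.
Linear molecule, 6 cuts → 7 fragments:
  1–14 → 14 bp
  15–24 → 10 bp
  25–38 → 14 bp
  39–52 → 14 bp
  53–70 → 18 bp
  71–81 → 11 bp
  82–95 → 14 bp
Sorted largest to smallest: 18, 14, 14, 14, 14, 11, 10 bp.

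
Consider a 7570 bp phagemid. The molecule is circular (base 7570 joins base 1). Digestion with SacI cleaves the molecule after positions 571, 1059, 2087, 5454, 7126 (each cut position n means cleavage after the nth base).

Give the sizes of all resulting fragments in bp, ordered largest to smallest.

Circular molecule, 5 cuts → 5 fragments:
  1059 − 571 = 488 bp
  2087 − 1059 = 1028 bp
  5454 − 2087 = 3367 bp
  7126 − 5454 = 1672 bp
  wrap: 7570 − 7126 + 571 = 1015 bp
Sorted largest to smallest: 3367, 1672, 1028, 1015, 488 bp.

3367, 1672, 1028, 1015, 488 bp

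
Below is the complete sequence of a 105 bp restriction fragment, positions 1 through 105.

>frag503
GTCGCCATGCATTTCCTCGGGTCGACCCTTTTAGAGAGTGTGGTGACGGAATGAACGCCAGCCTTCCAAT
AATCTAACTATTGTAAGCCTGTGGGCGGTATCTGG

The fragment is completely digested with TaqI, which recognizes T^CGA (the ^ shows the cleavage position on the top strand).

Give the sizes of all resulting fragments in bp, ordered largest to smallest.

83, 22 bp

The TaqI site (TCGA) starts at position 22.
TaqI cuts after the first base of each site, so after position 22.
Linear molecule, 1 cut → 2 fragments:
  1–22 → 22 bp
  23–105 → 83 bp
Sorted largest to smallest: 83, 22 bp.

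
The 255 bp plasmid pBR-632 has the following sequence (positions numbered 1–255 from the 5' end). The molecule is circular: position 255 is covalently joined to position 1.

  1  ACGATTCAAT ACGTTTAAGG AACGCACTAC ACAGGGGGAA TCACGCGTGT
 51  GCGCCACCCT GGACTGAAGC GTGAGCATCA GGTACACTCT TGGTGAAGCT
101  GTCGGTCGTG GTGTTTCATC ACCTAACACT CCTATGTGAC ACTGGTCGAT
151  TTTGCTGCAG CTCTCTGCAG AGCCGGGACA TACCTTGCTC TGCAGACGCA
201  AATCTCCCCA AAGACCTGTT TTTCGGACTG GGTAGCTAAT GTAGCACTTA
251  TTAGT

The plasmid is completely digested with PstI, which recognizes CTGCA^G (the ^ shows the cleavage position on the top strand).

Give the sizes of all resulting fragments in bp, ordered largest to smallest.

PstI sites (CTGCAG) start at positions 155, 165, 190.
PstI cuts after base 5 of each site (before the last base), so after positions 159, 169, 194.
Circular molecule, 3 cuts → 3 fragments:
  160–169 → 10 bp
  170–194 → 25 bp
  195–255 then 1–159 → 61 + 159 = 220 bp
Sorted largest to smallest: 220, 25, 10 bp.

220, 25, 10 bp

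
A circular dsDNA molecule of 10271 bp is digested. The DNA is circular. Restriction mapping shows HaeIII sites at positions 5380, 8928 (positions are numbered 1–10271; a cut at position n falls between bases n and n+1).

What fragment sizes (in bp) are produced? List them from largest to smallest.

6723, 3548 bp

Circular molecule, 2 cuts → 2 fragments:
  8928 − 5380 = 3548 bp
  wrap: 10271 − 8928 + 5380 = 6723 bp
Sorted largest to smallest: 6723, 3548 bp.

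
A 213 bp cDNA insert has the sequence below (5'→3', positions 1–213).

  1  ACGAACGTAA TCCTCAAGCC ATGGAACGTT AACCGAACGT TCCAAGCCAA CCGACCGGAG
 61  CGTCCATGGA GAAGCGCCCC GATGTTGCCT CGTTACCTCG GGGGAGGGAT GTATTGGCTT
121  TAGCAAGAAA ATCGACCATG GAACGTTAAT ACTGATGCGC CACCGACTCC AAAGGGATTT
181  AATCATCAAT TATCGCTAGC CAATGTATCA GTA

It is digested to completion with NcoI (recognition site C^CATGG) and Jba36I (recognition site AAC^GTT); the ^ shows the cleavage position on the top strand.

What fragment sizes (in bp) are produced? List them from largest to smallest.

72, 69, 26, 19, 11, 8, 8 bp

NcoI sites (CCATGG) start at positions 19, 64, 136.
NcoI cuts after the first base of each site, so after positions 19, 64, 136.
Jba36I sites (AACGTT) start at positions 25, 36, 142.
Jba36I cuts after base 3 of each site, so after positions 27, 38, 144.
Combined cut positions: 19, 27, 38, 64, 136, 144.
Linear molecule, 6 cuts → 7 fragments:
  1–19 → 19 bp
  20–27 → 8 bp
  28–38 → 11 bp
  39–64 → 26 bp
  65–136 → 72 bp
  137–144 → 8 bp
  145–213 → 69 bp
Sorted largest to smallest: 72, 69, 26, 19, 11, 8, 8 bp.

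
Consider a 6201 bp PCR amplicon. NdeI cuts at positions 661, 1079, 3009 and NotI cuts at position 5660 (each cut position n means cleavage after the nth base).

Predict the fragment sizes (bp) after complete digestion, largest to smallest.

2651, 1930, 661, 541, 418 bp

Combined cut positions (sorted): 661, 1079, 3009, 5660.
Linear molecule, 4 cuts → 5 fragments:
  661 − 0 = 661 bp
  1079 − 661 = 418 bp
  3009 − 1079 = 1930 bp
  5660 − 3009 = 2651 bp
  6201 − 5660 = 541 bp
Sorted largest to smallest: 2651, 1930, 661, 541, 418 bp.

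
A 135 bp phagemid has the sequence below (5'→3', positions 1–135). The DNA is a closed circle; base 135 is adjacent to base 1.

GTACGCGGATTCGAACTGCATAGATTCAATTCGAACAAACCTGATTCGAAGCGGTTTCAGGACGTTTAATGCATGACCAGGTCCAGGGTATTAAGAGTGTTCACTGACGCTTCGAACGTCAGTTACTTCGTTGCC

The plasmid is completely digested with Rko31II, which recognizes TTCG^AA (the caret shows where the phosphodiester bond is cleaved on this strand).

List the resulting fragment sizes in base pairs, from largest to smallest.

66, 34, 20, 15 bp

Rko31II sites (TTCGAA) start at positions 10, 30, 45, 111.
Rko31II cuts after base 4 of each site, so after positions 13, 33, 48, 114.
Circular molecule, 4 cuts → 4 fragments:
  14–33 → 20 bp
  34–48 → 15 bp
  49–114 → 66 bp
  115–135 then 1–13 → 21 + 13 = 34 bp
Sorted largest to smallest: 66, 34, 20, 15 bp.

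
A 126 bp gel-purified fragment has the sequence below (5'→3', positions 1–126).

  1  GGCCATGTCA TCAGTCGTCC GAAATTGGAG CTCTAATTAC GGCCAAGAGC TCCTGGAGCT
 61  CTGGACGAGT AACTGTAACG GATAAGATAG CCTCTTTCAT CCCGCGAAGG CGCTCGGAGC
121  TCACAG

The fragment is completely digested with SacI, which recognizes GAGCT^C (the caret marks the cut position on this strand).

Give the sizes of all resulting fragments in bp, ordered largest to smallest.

SacI sites (GAGCTC) start at positions 28, 47, 56, 117.
SacI cuts after base 5 of each site (before the last base), so after positions 32, 51, 60, 121.
Linear molecule, 4 cuts → 5 fragments:
  1–32 → 32 bp
  33–51 → 19 bp
  52–60 → 9 bp
  61–121 → 61 bp
  122–126 → 5 bp
Sorted largest to smallest: 61, 32, 19, 9, 5 bp.

61, 32, 19, 9, 5 bp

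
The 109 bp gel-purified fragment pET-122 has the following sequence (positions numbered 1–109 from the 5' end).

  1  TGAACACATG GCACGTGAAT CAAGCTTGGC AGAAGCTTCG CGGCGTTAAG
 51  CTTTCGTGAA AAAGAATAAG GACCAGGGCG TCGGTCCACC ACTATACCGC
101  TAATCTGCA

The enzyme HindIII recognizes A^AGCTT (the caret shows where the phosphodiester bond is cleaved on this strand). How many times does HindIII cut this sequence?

AAGCTT occurs starting at positions 22, 33, 48.
HindIII cuts at 3 sites.

3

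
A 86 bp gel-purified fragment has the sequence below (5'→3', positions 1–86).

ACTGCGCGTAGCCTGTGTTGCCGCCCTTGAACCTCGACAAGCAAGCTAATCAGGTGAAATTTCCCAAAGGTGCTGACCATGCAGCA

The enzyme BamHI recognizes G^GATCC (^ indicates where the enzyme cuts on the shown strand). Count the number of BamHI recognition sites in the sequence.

0

No occurrence of GGATCC is present in the sequence.
BamHI does not cut: 0 sites.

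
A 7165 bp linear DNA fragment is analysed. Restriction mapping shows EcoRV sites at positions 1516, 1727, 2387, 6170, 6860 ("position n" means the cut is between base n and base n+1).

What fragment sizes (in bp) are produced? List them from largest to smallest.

Linear molecule, 5 cuts → 6 fragments:
  1516 − 0 = 1516 bp
  1727 − 1516 = 211 bp
  2387 − 1727 = 660 bp
  6170 − 2387 = 3783 bp
  6860 − 6170 = 690 bp
  7165 − 6860 = 305 bp
Sorted largest to smallest: 3783, 1516, 690, 660, 305, 211 bp.

3783, 1516, 690, 660, 305, 211 bp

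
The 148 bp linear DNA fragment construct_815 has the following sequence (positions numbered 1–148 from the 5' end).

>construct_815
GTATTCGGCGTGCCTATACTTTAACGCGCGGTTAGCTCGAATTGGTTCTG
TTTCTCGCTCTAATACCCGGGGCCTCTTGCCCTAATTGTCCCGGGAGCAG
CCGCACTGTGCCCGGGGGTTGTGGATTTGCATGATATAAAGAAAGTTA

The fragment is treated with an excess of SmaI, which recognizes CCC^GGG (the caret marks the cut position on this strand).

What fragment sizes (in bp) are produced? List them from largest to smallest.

68, 35, 24, 21 bp

SmaI sites (CCCGGG) start at positions 66, 90, 111.
SmaI cuts after base 3 of each site, so after positions 68, 92, 113.
Linear molecule, 3 cuts → 4 fragments:
  1–68 → 68 bp
  69–92 → 24 bp
  93–113 → 21 bp
  114–148 → 35 bp
Sorted largest to smallest: 68, 35, 24, 21 bp.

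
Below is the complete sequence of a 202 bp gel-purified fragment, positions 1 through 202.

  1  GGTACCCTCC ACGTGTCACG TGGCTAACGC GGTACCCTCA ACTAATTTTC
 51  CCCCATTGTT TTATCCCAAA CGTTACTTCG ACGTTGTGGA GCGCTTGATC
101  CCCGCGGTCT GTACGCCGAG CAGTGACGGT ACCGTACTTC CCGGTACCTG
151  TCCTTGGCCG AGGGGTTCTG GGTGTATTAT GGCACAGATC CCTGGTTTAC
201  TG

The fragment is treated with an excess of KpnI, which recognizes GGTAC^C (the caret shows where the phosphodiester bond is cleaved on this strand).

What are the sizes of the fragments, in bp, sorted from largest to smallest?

97, 55, 30, 15, 5 bp

KpnI sites (GGTACC) start at positions 1, 31, 128, 143.
KpnI cuts after base 5 of each site (before the last base), so after positions 5, 35, 132, 147.
Linear molecule, 4 cuts → 5 fragments:
  1–5 → 5 bp
  6–35 → 30 bp
  36–132 → 97 bp
  133–147 → 15 bp
  148–202 → 55 bp
Sorted largest to smallest: 97, 55, 30, 15, 5 bp.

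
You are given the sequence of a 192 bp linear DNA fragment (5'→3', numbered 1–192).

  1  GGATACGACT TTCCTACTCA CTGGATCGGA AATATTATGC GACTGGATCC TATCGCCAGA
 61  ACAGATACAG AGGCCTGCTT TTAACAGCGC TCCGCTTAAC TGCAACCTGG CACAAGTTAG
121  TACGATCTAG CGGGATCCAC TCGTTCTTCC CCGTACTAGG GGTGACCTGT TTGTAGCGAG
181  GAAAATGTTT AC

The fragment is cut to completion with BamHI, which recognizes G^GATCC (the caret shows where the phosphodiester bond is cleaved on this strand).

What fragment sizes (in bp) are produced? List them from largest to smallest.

BamHI sites (GGATCC) start at positions 45, 133.
BamHI cuts after the first base of each site, so after positions 45, 133.
Linear molecule, 2 cuts → 3 fragments:
  1–45 → 45 bp
  46–133 → 88 bp
  134–192 → 59 bp
Sorted largest to smallest: 88, 59, 45 bp.

88, 59, 45 bp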